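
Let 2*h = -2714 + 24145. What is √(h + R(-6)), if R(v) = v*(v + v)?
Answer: 5*√1726/2 ≈ 103.86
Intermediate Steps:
h = 21431/2 (h = (-2714 + 24145)/2 = (½)*21431 = 21431/2 ≈ 10716.)
R(v) = 2*v² (R(v) = v*(2*v) = 2*v²)
√(h + R(-6)) = √(21431/2 + 2*(-6)²) = √(21431/2 + 2*36) = √(21431/2 + 72) = √(21575/2) = 5*√1726/2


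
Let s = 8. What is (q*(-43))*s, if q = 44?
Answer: -15136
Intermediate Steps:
(q*(-43))*s = (44*(-43))*8 = -1892*8 = -15136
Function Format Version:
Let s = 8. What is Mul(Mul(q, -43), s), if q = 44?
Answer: -15136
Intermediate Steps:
Mul(Mul(q, -43), s) = Mul(Mul(44, -43), 8) = Mul(-1892, 8) = -15136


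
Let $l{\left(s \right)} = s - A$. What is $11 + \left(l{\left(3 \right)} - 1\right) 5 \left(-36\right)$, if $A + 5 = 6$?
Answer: $-169$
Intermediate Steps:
$A = 1$ ($A = -5 + 6 = 1$)
$l{\left(s \right)} = -1 + s$ ($l{\left(s \right)} = s - 1 = -1 + s$)
$11 + \left(l{\left(3 \right)} - 1\right) 5 \left(-36\right) = 11 + \left(\left(-1 + 3\right) - 1\right) 5 \left(-36\right) = 11 + \left(2 - 1\right) 5 \left(-36\right) = 11 + 1 \cdot 5 \left(-36\right) = 11 + 5 \left(-36\right) = 11 - 180 = -169$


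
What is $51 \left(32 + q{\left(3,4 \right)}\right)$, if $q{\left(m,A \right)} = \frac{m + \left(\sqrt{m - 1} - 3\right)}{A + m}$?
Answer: $1632 + \frac{51 \sqrt{2}}{7} \approx 1642.3$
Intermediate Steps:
$q{\left(m,A \right)} = \frac{-3 + m + \sqrt{-1 + m}}{A + m}$ ($q{\left(m,A \right)} = \frac{m + \left(\sqrt{-1 + m} - 3\right)}{A + m} = \frac{m + \left(-3 + \sqrt{-1 + m}\right)}{A + m} = \frac{-3 + m + \sqrt{-1 + m}}{A + m}$)
$51 \left(32 + q{\left(3,4 \right)}\right) = 51 \left(32 + \frac{-3 + 3 + \sqrt{-1 + 3}}{4 + 3}\right) = 51 \left(32 + \frac{-3 + 3 + \sqrt{2}}{7}\right) = 51 \left(32 + \frac{\sqrt{2}}{7}\right) = 1632 + \frac{51 \sqrt{2}}{7}$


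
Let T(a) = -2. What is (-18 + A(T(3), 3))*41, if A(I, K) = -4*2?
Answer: -1066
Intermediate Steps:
A(I, K) = -8
(-18 + A(T(3), 3))*41 = (-18 - 8)*41 = -26*41 = -1066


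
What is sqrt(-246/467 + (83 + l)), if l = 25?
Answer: sqrt(23438730)/467 ≈ 10.367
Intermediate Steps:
sqrt(-246/467 + (83 + l)) = sqrt(-246/467 + (83 + 25)) = sqrt(-246*1/467 + 108) = sqrt(-246/467 + 108) = sqrt(50190/467) = sqrt(23438730)/467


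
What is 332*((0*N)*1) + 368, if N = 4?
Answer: 368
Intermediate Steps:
332*((0*N)*1) + 368 = 332*((0*4)*1) + 368 = 332*(0*1) + 368 = 332*0 + 368 = 0 + 368 = 368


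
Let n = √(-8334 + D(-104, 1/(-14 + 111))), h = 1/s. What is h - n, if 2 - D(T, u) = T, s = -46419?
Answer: -1/46419 - 22*I*√17 ≈ -2.1543e-5 - 90.708*I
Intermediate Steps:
D(T, u) = 2 - T
h = -1/46419 (h = 1/(-46419) = -1/46419 ≈ -2.1543e-5)
n = 22*I*√17 (n = √(-8334 + (2 - 1*(-104))) = √(-8334 + (2 + 104)) = √(-8334 + 106) = √(-8228) = 22*I*√17 ≈ 90.708*I)
h - n = -1/46419 - 22*I*√17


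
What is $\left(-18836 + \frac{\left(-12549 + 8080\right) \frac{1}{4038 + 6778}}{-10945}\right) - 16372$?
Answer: $- \frac{4167962468491}{118381120} \approx -35208.0$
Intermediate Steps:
$\left(-18836 + \frac{\left(-12549 + 8080\right) \frac{1}{4038 + 6778}}{-10945}\right) - 16372 = \left(-18836 + - \frac{4469}{10816} \left(- \frac{1}{10945}\right)\right) - 16372 = \left(-18836 + \left(-4469\right) \frac{1}{10816} \left(- \frac{1}{10945}\right)\right) - 16372 = \left(-18836 - - \frac{4469}{118381120}\right) - 16372 = \left(-18836 + \frac{4469}{118381120}\right) - 16372 = - \frac{2229826771851}{118381120} - 16372 = - \frac{4167962468491}{118381120}$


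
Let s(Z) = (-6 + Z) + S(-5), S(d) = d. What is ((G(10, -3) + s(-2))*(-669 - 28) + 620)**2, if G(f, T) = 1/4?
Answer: 1446052729/16 ≈ 9.0378e+7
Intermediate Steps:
G(f, T) = 1/4
s(Z) = -11 + Z (s(Z) = (-6 + Z) - 5 = -11 + Z)
((G(10, -3) + s(-2))*(-669 - 28) + 620)**2 = ((1/4 + (-11 - 2))*(-669 - 28) + 620)**2 = ((1/4 - 13)*(-697) + 620)**2 = (-51/4*(-697) + 620)**2 = (35547/4 + 620)**2 = (38027/4)**2 = 1446052729/16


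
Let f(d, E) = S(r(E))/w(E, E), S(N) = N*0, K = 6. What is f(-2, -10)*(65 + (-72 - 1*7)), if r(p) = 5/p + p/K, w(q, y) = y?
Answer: 0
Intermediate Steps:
r(p) = 5/p + p/6
S(N) = 0
f(d, E) = 0 (f(d, E) = 0/E = 0)
f(-2, -10)*(65 + (-72 - 1*7)) = 0*(65 + (-72 - 1*7)) = 0*(65 + (-72 - 7)) = 0*(65 - 79) = 0*(-14) = 0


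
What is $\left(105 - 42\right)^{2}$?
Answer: $3969$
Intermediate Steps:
$\left(105 - 42\right)^{2} = 63^{2} = 3969$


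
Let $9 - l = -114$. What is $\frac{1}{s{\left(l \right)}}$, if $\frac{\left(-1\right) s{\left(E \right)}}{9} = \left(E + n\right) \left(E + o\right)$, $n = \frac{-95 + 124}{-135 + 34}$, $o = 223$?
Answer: $- \frac{101}{38594916} \approx -2.6169 \cdot 10^{-6}$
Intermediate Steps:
$n = - \frac{29}{101}$ ($n = \frac{29}{-101} = 29 \left(- \frac{1}{101}\right) = - \frac{29}{101} \approx -0.28713$)
$l = 123$ ($l = 9 - -114 = 9 + 114 = 123$)
$s{\left(E \right)} = - 9 \left(223 + E\right) \left(- \frac{29}{101} + E\right)$ ($s{\left(E \right)} = - 9 \left(E - \frac{29}{101}\right) \left(E + 223\right) = - 9 \left(- \frac{29}{101} + E\right) \left(223 + E\right) = - 9 \left(223 + E\right) \left(- \frac{29}{101} + E\right)$)
$\frac{1}{s{\left(l \right)}} = \frac{1}{\frac{58203}{101} - 9 \cdot 123^{2} - \frac{24900858}{101}} = \frac{1}{\frac{58203}{101} - 136161 - \frac{24900858}{101}} = \frac{1}{- \frac{38594916}{101}} = - \frac{101}{38594916}$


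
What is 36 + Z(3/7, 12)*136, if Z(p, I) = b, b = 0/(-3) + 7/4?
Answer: 274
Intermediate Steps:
b = 7/4 (b = 0*(-1/3) + 7*(1/4) = 0 + 7/4 = 7/4 ≈ 1.7500)
Z(p, I) = 7/4
36 + Z(3/7, 12)*136 = 36 + (7/4)*136 = 36 + 238 = 274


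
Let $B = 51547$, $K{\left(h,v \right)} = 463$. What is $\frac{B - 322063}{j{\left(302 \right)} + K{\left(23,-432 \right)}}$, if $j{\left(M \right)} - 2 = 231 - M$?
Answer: $- \frac{135258}{197} \approx -686.59$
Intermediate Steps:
$j{\left(M \right)} = 233 - M$ ($j{\left(M \right)} = 2 - \left(-231 + M\right) = 233 - M$)
$\frac{B - 322063}{j{\left(302 \right)} + K{\left(23,-432 \right)}} = \frac{51547 - 322063}{\left(233 - 302\right) + 463} = - \frac{270516}{\left(233 - 302\right) + 463} = - \frac{270516}{-69 + 463} = - \frac{270516}{394} = \left(-270516\right) \frac{1}{394} = - \frac{135258}{197}$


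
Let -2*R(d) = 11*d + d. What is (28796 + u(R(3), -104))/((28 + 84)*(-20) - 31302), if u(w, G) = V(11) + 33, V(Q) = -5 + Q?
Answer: -28835/33542 ≈ -0.85967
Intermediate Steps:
R(d) = -6*d (R(d) = -(11*d + d)/2 = -6*d)
u(w, G) = 39 (u(w, G) = (-5 + 11) + 33 = 6 + 33 = 39)
(28796 + u(R(3), -104))/((28 + 84)*(-20) - 31302) = (28796 + 39)/((28 + 84)*(-20) - 31302) = 28835/(112*(-20) - 31302) = 28835/(-2240 - 31302) = 28835/(-33542) = 28835*(-1/33542) = -28835/33542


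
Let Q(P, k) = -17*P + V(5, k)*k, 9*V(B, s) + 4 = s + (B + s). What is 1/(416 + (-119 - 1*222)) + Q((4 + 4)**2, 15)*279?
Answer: -21685274/75 ≈ -2.8914e+5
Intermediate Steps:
V(B, s) = -4/9 + B/9 + 2*s/9 (V(B, s) = -4/9 + (s + (B + s))/9 = -4/9 + (B + 2*s)/9 = -4/9 + (B/9 + 2*s/9) = -4/9 + B/9 + 2*s/9)
Q(P, k) = -17*P + k*(1/9 + 2*k/9) (Q(P, k) = -17*P + (-4/9 + (1/9)*5 + 2*k/9)*k = -17*P + (-4/9 + 5/9 + 2*k/9)*k = -17*P + (1/9 + 2*k/9)*k = -17*P + k*(1/9 + 2*k/9))
1/(416 + (-119 - 1*222)) + Q((4 + 4)**2, 15)*279 = 1/(416 + (-119 - 1*222)) + (-17*(4 + 4)**2 + (1/9)*15*(1 + 2*15))*279 = 1/(416 + (-119 - 222)) + (-17*8**2 + (1/9)*15*(1 + 30))*279 = 1/(416 - 341) + (-17*64 + (1/9)*15*31)*279 = 1/75 + (-1088 + 155/3)*279 = 1/75 - 3109/3*279 = 1/75 - 289137 = -21685274/75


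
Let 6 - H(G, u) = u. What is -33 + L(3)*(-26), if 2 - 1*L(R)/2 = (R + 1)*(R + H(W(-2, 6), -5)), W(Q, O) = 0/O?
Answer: 2775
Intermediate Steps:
W(Q, O) = 0
H(G, u) = 6 - u
L(R) = 4 - 2*(1 + R)*(11 + R) (L(R) = 4 - 2*(R + 1)*(R + (6 - 1*(-5))) = 4 - 2*(1 + R)*(R + (6 + 5)) = 4 - 2*(1 + R)*(R + 11) = 4 - 2*(1 + R)*(11 + R))
-33 + L(3)*(-26) = -33 + (-18 - 24*3 - 2*3²)*(-26) = -33 + (-18 - 72 - 2*9)*(-26) = -33 + (-18 - 72 - 18)*(-26) = -33 - 108*(-26) = -33 + 2808 = 2775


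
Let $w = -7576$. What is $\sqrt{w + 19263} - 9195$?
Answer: $-9195 + \sqrt{11687} \approx -9086.9$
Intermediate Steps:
$\sqrt{w + 19263} - 9195 = \sqrt{-7576 + 19263} - 9195 = \sqrt{11687} - 9195 = -9195 + \sqrt{11687}$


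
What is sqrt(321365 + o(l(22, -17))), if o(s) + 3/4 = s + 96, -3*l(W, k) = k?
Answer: sqrt(11572773)/6 ≈ 566.98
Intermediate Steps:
l(W, k) = -k/3
o(s) = 381/4 + s (o(s) = -3/4 + (s + 96) = -3/4 + (96 + s) = 381/4 + s)
sqrt(321365 + o(l(22, -17))) = sqrt(321365 + (381/4 - 1/3*(-17))) = sqrt(321365 + (381/4 + 17/3)) = sqrt(321365 + 1211/12) = sqrt(3857591/12) = sqrt(11572773)/6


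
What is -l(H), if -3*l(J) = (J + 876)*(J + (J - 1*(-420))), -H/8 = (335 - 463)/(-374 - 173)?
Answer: 108870474416/897627 ≈ 1.2129e+5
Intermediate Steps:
H = -1024/547 (H = -8*(335 - 463)/(-374 - 173) = -(-1024)/(-547) = -(-1024)*(-1)/547 = -8*128/547 = -1024/547 ≈ -1.8720)
l(J) = -(420 + 2*J)*(876 + J)/3 (l(J) = -(J + 876)*(J + (J - 1*(-420)))/3 = -(876 + J)*(J + (J + 420))/3 = -(876 + J)*(J + (420 + J))/3 = -(876 + J)*(420 + 2*J)/3 = -(420 + 2*J)*(876 + J)/3)
-l(H) = -(-122640 - 724*(-1024/547) - 2*(-1024/547)²/3) = -(-122640 + 741376/547 - ⅔*1048576/299209) = -(-122640 + 741376/547 - 2097152/897627) = -1*(-108870474416/897627) = 108870474416/897627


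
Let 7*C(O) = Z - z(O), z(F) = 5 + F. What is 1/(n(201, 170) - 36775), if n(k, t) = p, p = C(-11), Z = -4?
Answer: -7/257423 ≈ -2.7193e-5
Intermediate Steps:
C(O) = -9/7 - O/7 (C(O) = (-4 - (5 + O))/7 = (-4 + (-5 - O))/7 = (-9 - O)/7 = -9/7 - O/7)
p = 2/7 (p = -9/7 - 1/7*(-11) = -9/7 + 11/7 = 2/7 ≈ 0.28571)
n(k, t) = 2/7
1/(n(201, 170) - 36775) = 1/(2/7 - 36775) = 1/(-257423/7) = -7/257423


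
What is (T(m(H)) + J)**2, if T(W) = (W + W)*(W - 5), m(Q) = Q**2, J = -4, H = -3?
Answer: 4624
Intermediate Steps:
T(W) = 2*W*(-5 + W) (T(W) = (2*W)*(-5 + W) = 2*W*(-5 + W))
(T(m(H)) + J)**2 = (2*(-3)**2*(-5 + (-3)**2) - 4)**2 = (2*9*(-5 + 9) - 4)**2 = (2*9*4 - 4)**2 = (72 - 4)**2 = 68**2 = 4624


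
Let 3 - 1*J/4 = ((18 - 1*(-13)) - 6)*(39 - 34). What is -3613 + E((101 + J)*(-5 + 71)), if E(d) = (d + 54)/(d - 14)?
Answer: -23077085/6389 ≈ -3612.0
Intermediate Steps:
J = -488 (J = 12 - 4*((18 - 1*(-13)) - 6)*(39 - 34) = 12 - 4*((18 + 13) - 6)*5 = 12 - 4*(31 - 6)*5 = 12 - 100*5 = 12 - 4*125 = 12 - 500 = -488)
E(d) = (54 + d)/(-14 + d)
-3613 + E((101 + J)*(-5 + 71)) = -3613 + (54 + (101 - 488)*(-5 + 71))/(-14 + (101 - 488)*(-5 + 71)) = -3613 + (54 - 387*66)/(-14 - 387*66) = -3613 + (54 - 25542)/(-14 - 25542) = -3613 - 25488/(-25556) = -3613 - 1/25556*(-25488) = -3613 + 6372/6389 = -23077085/6389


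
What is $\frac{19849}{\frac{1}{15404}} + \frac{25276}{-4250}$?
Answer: $\frac{649727228862}{2125} \approx 3.0575 \cdot 10^{8}$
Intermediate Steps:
$\frac{19849}{\frac{1}{15404}} + \frac{25276}{-4250} = 19849 \frac{1}{\frac{1}{15404}} + 25276 \left(- \frac{1}{4250}\right) = 19849 \cdot 15404 - \frac{12638}{2125} = 305753996 - \frac{12638}{2125} = \frac{649727228862}{2125}$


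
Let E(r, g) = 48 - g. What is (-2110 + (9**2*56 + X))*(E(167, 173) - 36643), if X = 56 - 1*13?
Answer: -90780192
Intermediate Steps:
X = 43 (X = 56 - 13 = 43)
(-2110 + (9**2*56 + X))*(E(167, 173) - 36643) = (-2110 + (9**2*56 + 43))*((48 - 1*173) - 36643) = (-2110 + (81*56 + 43))*((48 - 173) - 36643) = (-2110 + (4536 + 43))*(-125 - 36643) = (-2110 + 4579)*(-36768) = 2469*(-36768) = -90780192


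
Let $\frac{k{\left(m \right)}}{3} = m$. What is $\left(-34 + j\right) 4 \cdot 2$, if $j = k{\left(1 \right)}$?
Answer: $-248$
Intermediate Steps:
$k{\left(m \right)} = 3 m$
$j = 3$ ($j = 3 \cdot 1 = 3$)
$\left(-34 + j\right) 4 \cdot 2 = \left(-34 + 3\right) 4 \cdot 2 = \left(-31\right) 8 = -248$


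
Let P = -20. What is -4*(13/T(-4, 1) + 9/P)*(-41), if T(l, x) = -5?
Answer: -2501/5 ≈ -500.20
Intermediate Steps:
-4*(13/T(-4, 1) + 9/P)*(-41) = -4*(13/(-5) + 9/(-20))*(-41) = -4*(13*(-⅕) + 9*(-1/20))*(-41) = -4*(-13/5 - 9/20)*(-41) = -4*(-61/20)*(-41) = (61/5)*(-41) = -2501/5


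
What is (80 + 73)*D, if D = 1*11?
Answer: 1683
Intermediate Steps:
D = 11
(80 + 73)*D = (80 + 73)*11 = 153*11 = 1683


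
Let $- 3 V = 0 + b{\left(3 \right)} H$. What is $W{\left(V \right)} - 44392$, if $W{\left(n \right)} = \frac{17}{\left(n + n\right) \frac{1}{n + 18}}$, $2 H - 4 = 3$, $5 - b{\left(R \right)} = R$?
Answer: $- \frac{622287}{14} \approx -44449.0$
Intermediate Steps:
$b{\left(R \right)} = 5 - R$
$H = \frac{7}{2}$ ($H = 2 + \frac{1}{2} \cdot 3 = 2 + \frac{3}{2} = \frac{7}{2} \approx 3.5$)
$V = - \frac{7}{3}$ ($V = - \frac{0 + \left(5 - 3\right) \frac{7}{2}}{3} = - \frac{0 + 2 \cdot \frac{7}{2}}{3} = - \frac{0 + 7}{3} = \left(- \frac{1}{3}\right) 7 = - \frac{7}{3} \approx -2.3333$)
$W{\left(n \right)} = \frac{17 \left(18 + n\right)}{2 n}$ ($W{\left(n \right)} = \frac{17}{2 n \frac{1}{18 + n}} = 17 \frac{18 + n}{2 n} = \frac{17 \left(18 + n\right)}{2 n}$)
$W{\left(V \right)} - 44392 = \left(\frac{17}{2} + \frac{153}{- \frac{7}{3}}\right) - 44392 = \left(\frac{17}{2} + 153 \left(- \frac{3}{7}\right)\right) - 44392 = \left(\frac{17}{2} - \frac{459}{7}\right) - 44392 = - \frac{799}{14} - 44392 = - \frac{622287}{14}$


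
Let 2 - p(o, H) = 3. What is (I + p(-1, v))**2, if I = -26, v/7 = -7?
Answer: 729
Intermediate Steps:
v = -49 (v = 7*(-7) = -49)
p(o, H) = -1 (p(o, H) = 2 - 1*3 = 2 - 3 = -1)
(I + p(-1, v))**2 = (-26 - 1)**2 = (-27)**2 = 729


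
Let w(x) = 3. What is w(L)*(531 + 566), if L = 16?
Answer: 3291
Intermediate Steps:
w(L)*(531 + 566) = 3*(531 + 566) = 3*1097 = 3291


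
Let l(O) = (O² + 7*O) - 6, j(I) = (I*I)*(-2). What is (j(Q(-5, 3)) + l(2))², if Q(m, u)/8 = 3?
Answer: 1299600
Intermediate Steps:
Q(m, u) = 24 (Q(m, u) = 8*3 = 24)
j(I) = -2*I² (j(I) = I²*(-2) = -2*I²)
l(O) = -6 + O² + 7*O
(j(Q(-5, 3)) + l(2))² = (-2*24² + (-6 + 2² + 7*2))² = (-2*576 + (-6 + 4 + 14))² = (-1152 + 12)² = (-1140)² = 1299600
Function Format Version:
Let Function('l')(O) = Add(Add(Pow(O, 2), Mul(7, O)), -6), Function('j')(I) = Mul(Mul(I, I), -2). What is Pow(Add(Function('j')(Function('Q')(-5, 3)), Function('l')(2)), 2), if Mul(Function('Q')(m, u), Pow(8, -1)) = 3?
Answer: 1299600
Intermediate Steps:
Function('Q')(m, u) = 24 (Function('Q')(m, u) = Mul(8, 3) = 24)
Function('j')(I) = Mul(-2, Pow(I, 2)) (Function('j')(I) = Mul(Pow(I, 2), -2) = Mul(-2, Pow(I, 2)))
Function('l')(O) = Add(-6, Pow(O, 2), Mul(7, O))
Pow(Add(Function('j')(Function('Q')(-5, 3)), Function('l')(2)), 2) = Pow(Add(Mul(-2, Pow(24, 2)), Add(-6, Pow(2, 2), Mul(7, 2))), 2) = Pow(Add(Mul(-2, 576), Add(-6, 4, 14)), 2) = Pow(Add(-1152, 12), 2) = Pow(-1140, 2) = 1299600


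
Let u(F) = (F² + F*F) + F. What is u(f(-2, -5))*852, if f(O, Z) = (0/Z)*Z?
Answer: 0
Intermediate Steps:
f(O, Z) = 0 (f(O, Z) = 0*Z = 0)
u(F) = F + 2*F² (u(F) = (F² + F²) + F = 2*F² + F = F + 2*F²)
u(f(-2, -5))*852 = (0*(1 + 2*0))*852 = (0*(1 + 0))*852 = (0*1)*852 = 0*852 = 0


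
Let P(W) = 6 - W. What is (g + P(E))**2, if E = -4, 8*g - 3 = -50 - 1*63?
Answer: 225/16 ≈ 14.063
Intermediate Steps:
g = -55/4 (g = 3/8 + (-50 - 1*63)/8 = 3/8 + (-50 - 63)/8 = 3/8 + (1/8)*(-113) = 3/8 - 113/8 = -55/4 ≈ -13.750)
(g + P(E))**2 = (-55/4 + (6 - 1*(-4)))**2 = (-55/4 + (6 + 4))**2 = (-55/4 + 10)**2 = (-15/4)**2 = 225/16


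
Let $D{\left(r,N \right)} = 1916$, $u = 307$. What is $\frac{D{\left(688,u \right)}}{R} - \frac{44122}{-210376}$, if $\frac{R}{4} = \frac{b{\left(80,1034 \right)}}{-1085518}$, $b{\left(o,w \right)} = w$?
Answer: $- \frac{27346929032931}{54382196} \approx -5.0287 \cdot 10^{5}$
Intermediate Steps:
$R = - \frac{2068}{542759}$ ($R = 4 \frac{1034}{-1085518} = 4 \cdot 1034 \left(- \frac{1}{1085518}\right) = 4 \left(- \frac{517}{542759}\right) = - \frac{2068}{542759} \approx -0.0038102$)
$\frac{D{\left(688,u \right)}}{R} - \frac{44122}{-210376} = \frac{1916}{- \frac{2068}{542759}} - \frac{44122}{-210376} = 1916 \left(- \frac{542759}{2068}\right) - - \frac{22061}{105188} = - \frac{259981561}{517} + \frac{22061}{105188} = - \frac{27346929032931}{54382196}$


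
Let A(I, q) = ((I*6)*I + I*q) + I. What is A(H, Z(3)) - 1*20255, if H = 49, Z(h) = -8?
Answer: -6192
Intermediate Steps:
A(I, q) = I + 6*I**2 + I*q (A(I, q) = ((6*I)*I + I*q) + I = (6*I**2 + I*q) + I = I + 6*I**2 + I*q)
A(H, Z(3)) - 1*20255 = 49*(1 - 8 + 6*49) - 1*20255 = 49*(1 - 8 + 294) - 20255 = 49*287 - 20255 = 14063 - 20255 = -6192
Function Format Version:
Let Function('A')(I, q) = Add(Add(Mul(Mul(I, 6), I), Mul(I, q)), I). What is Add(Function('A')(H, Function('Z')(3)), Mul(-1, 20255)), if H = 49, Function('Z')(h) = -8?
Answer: -6192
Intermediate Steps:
Function('A')(I, q) = Add(I, Mul(6, Pow(I, 2)), Mul(I, q)) (Function('A')(I, q) = Add(Add(Mul(Mul(6, I), I), Mul(I, q)), I) = Add(Add(Mul(6, Pow(I, 2)), Mul(I, q)), I) = Add(I, Mul(6, Pow(I, 2)), Mul(I, q)))
Add(Function('A')(H, Function('Z')(3)), Mul(-1, 20255)) = Add(Mul(49, Add(1, -8, Mul(6, 49))), Mul(-1, 20255)) = Add(Mul(49, Add(1, -8, 294)), -20255) = Add(Mul(49, 287), -20255) = Add(14063, -20255) = -6192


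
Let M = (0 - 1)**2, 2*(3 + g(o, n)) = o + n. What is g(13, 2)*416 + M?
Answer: 1873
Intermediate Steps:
g(o, n) = -3 + n/2 + o/2 (g(o, n) = -3 + (o + n)/2 = -3 + (n + o)/2 = -3 + (n/2 + o/2) = -3 + n/2 + o/2)
M = 1 (M = (-1)**2 = 1)
g(13, 2)*416 + M = (-3 + (1/2)*2 + (1/2)*13)*416 + 1 = (-3 + 1 + 13/2)*416 + 1 = (9/2)*416 + 1 = 1872 + 1 = 1873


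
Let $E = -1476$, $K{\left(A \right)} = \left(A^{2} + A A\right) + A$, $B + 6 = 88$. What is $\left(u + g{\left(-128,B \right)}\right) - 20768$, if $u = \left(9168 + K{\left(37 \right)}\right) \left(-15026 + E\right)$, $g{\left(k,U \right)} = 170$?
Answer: $-197103984$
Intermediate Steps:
$B = 82$ ($B = -6 + 88 = 82$)
$K{\left(A \right)} = A + 2 A^{2}$ ($K{\left(A \right)} = \left(A^{2} + A^{2}\right) + A = 2 A^{2} + A = A + 2 A^{2}$)
$u = -197083386$ ($u = \left(9168 + 37 \left(1 + 2 \cdot 37\right)\right) \left(-15026 - 1476\right) = \left(9168 + 37 \left(1 + 74\right)\right) \left(-16502\right) = \left(9168 + 37 \cdot 75\right) \left(-16502\right) = \left(9168 + 2775\right) \left(-16502\right) = 11943 \left(-16502\right) = -197083386$)
$\left(u + g{\left(-128,B \right)}\right) - 20768 = \left(-197083386 + 170\right) - 20768 = -197083216 - 20768 = -197103984$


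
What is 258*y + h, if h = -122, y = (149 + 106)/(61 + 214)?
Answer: 6448/55 ≈ 117.24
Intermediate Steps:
y = 51/55 (y = 255/275 = 255*(1/275) = 51/55 ≈ 0.92727)
258*y + h = 258*(51/55) - 122 = 13158/55 - 122 = 6448/55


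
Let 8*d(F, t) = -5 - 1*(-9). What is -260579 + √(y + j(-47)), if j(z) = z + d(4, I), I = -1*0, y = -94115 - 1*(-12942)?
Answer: -260579 + I*√324878/2 ≈ -2.6058e+5 + 284.99*I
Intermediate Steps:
y = -81173 (y = -94115 + 12942 = -81173)
I = 0
d(F, t) = ½ (d(F, t) = (-5 - 1*(-9))/8 = (-5 + 9)/8 = (⅛)*4 = ½)
j(z) = ½ + z (j(z) = z + ½ = ½ + z)
-260579 + √(y + j(-47)) = -260579 + √(-81173 + (½ - 47)) = -260579 + √(-81173 - 93/2) = -260579 + √(-162439/2) = -260579 + I*√324878/2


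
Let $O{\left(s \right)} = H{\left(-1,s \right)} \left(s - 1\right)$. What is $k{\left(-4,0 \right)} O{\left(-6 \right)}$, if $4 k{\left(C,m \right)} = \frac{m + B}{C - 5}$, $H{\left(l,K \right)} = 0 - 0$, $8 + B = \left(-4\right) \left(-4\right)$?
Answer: $0$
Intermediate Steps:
$B = 8$ ($B = -8 - -16 = -8 + 16 = 8$)
$H{\left(l,K \right)} = 0$ ($H{\left(l,K \right)} = 0 + 0 = 0$)
$k{\left(C,m \right)} = \frac{8 + m}{4 \left(-5 + C\right)}$ ($k{\left(C,m \right)} = \frac{\left(m + 8\right) \frac{1}{C - 5}}{4} = \frac{\left(8 + m\right) \frac{1}{-5 + C}}{4} = \frac{\frac{1}{-5 + C} \left(8 + m\right)}{4} = \frac{8 + m}{4 \left(-5 + C\right)}$)
$O{\left(s \right)} = 0$ ($O{\left(s \right)} = 0 \left(s - 1\right) = 0 \left(-1 + s\right) = 0$)
$k{\left(-4,0 \right)} O{\left(-6 \right)} = \frac{8 + 0}{4 \left(-5 - 4\right)} 0 = \frac{1}{4} \frac{1}{-9} \cdot 8 \cdot 0 = \frac{1}{4} \left(- \frac{1}{9}\right) 8 \cdot 0 = \left(- \frac{2}{9}\right) 0 = 0$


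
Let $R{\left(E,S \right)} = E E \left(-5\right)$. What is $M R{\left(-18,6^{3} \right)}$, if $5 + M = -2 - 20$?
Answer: $43740$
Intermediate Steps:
$R{\left(E,S \right)} = - 5 E^{2}$ ($R{\left(E,S \right)} = E^{2} \left(-5\right) = - 5 E^{2}$)
$M = -27$ ($M = -5 - 22 = -27$)
$M R{\left(-18,6^{3} \right)} = - 27 \left(- 5 \left(-18\right)^{2}\right) = - 27 \left(\left(-5\right) 324\right) = \left(-27\right) \left(-1620\right) = 43740$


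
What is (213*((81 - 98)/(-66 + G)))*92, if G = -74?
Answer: 83283/35 ≈ 2379.5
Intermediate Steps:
(213*((81 - 98)/(-66 + G)))*92 = (213*((81 - 98)/(-66 - 74)))*92 = (213*(-17/(-140)))*92 = (213*(-17*(-1/140)))*92 = (213*(17/140))*92 = (3621/140)*92 = 83283/35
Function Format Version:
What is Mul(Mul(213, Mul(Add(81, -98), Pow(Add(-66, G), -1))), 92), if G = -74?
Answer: Rational(83283, 35) ≈ 2379.5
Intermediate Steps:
Mul(Mul(213, Mul(Add(81, -98), Pow(Add(-66, G), -1))), 92) = Mul(Mul(213, Mul(Add(81, -98), Pow(Add(-66, -74), -1))), 92) = Mul(Mul(213, Mul(-17, Pow(-140, -1))), 92) = Mul(Mul(213, Mul(-17, Rational(-1, 140))), 92) = Mul(Mul(213, Rational(17, 140)), 92) = Mul(Rational(3621, 140), 92) = Rational(83283, 35)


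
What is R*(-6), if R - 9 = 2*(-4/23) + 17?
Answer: -3540/23 ≈ -153.91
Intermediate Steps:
R = 590/23 (R = 9 + (2*(-4/23) + 17) = 9 + (-8/23 + 17) = 9 + 383/23 = 590/23 ≈ 25.652)
R*(-6) = (590/23)*(-6) = -3540/23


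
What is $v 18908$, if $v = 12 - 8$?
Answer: $75632$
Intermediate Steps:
$v = 4$ ($v = 12 - 8 = 4$)
$v 18908 = 4 \cdot 18908 = 75632$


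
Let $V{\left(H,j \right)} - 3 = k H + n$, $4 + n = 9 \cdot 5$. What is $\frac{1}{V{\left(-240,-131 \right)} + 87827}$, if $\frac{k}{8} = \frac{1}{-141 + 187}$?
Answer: $\frac{23}{2020073} \approx 1.1386 \cdot 10^{-5}$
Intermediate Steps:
$k = \frac{4}{23}$ ($k = \frac{8}{-141 + 187} = \frac{8}{46} = 8 \cdot \frac{1}{46} = \frac{4}{23} \approx 0.17391$)
$n = 41$ ($n = -4 + 9 \cdot 5 = -4 + 45 = 41$)
$V{\left(H,j \right)} = 44 + \frac{4 H}{23}$ ($V{\left(H,j \right)} = 3 + \left(\frac{4 H}{23} + 41\right) = 3 + \left(41 + \frac{4 H}{23}\right) = 44 + \frac{4 H}{23}$)
$\frac{1}{V{\left(-240,-131 \right)} + 87827} = \frac{1}{\left(44 + \frac{4}{23} \left(-240\right)\right) + 87827} = \frac{1}{\left(44 - \frac{960}{23}\right) + 87827} = \frac{1}{\frac{52}{23} + 87827} = \frac{1}{\frac{2020073}{23}} = \frac{23}{2020073}$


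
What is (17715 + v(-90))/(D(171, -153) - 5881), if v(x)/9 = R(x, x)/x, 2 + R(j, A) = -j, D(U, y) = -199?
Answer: -88531/30400 ≈ -2.9122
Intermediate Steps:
R(j, A) = -2 - j
v(x) = 9*(-2 - x)/x (v(x) = 9*((-2 - x)/x) = 9*(-2 - x)/x)
(17715 + v(-90))/(D(171, -153) - 5881) = (17715 + (-9 - 18/(-90)))/(-199 - 5881) = (17715 + (-9 - 18*(-1/90)))/(-6080) = (17715 + (-9 + ⅕))*(-1/6080) = (17715 - 44/5)*(-1/6080) = (88531/5)*(-1/6080) = -88531/30400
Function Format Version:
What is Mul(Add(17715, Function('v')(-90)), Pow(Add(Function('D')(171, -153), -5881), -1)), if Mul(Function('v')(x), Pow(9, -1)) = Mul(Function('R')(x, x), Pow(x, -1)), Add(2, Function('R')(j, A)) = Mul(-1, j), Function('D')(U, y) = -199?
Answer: Rational(-88531, 30400) ≈ -2.9122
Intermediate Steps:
Function('R')(j, A) = Add(-2, Mul(-1, j))
Function('v')(x) = Mul(9, Pow(x, -1), Add(-2, Mul(-1, x))) (Function('v')(x) = Mul(9, Mul(Add(-2, Mul(-1, x)), Pow(x, -1))) = Mul(9, Mul(Pow(x, -1), Add(-2, Mul(-1, x)))) = Mul(9, Pow(x, -1), Add(-2, Mul(-1, x))))
Mul(Add(17715, Function('v')(-90)), Pow(Add(Function('D')(171, -153), -5881), -1)) = Mul(Add(17715, Add(-9, Mul(-18, Pow(-90, -1)))), Pow(Add(-199, -5881), -1)) = Mul(Add(17715, Add(-9, Mul(-18, Rational(-1, 90)))), Pow(-6080, -1)) = Mul(Add(17715, Add(-9, Rational(1, 5))), Rational(-1, 6080)) = Mul(Add(17715, Rational(-44, 5)), Rational(-1, 6080)) = Mul(Rational(88531, 5), Rational(-1, 6080)) = Rational(-88531, 30400)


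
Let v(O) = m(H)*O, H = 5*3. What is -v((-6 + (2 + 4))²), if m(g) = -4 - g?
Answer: 0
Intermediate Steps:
H = 15
v(O) = -19*O (v(O) = (-4 - 1*15)*O = (-4 - 15)*O = -19*O)
-v((-6 + (2 + 4))²) = -(-19)*(-6 + (2 + 4))² = -(-19)*(-6 + 6)² = -(-19)*0² = -(-19)*0 = -1*0 = 0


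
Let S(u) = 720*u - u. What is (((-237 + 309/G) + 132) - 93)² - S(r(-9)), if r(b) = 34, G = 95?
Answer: 121661851/9025 ≈ 13481.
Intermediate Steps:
S(u) = 719*u
(((-237 + 309/G) + 132) - 93)² - S(r(-9)) = (((-237 + 309/95) + 132) - 93)² - 719*34 = (((-237 + 309*(1/95)) + 132) - 93)² - 1*24446 = (((-237 + 309/95) + 132) - 93)² - 24446 = ((-22206/95 + 132) - 93)² - 24446 = (-9666/95 - 93)² - 24446 = (-18501/95)² - 24446 = 342287001/9025 - 24446 = 121661851/9025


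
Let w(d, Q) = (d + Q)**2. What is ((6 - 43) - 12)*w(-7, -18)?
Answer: -30625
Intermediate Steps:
w(d, Q) = (Q + d)**2
((6 - 43) - 12)*w(-7, -18) = ((6 - 43) - 12)*(-18 - 7)**2 = (-37 - 12)*(-25)**2 = -49*625 = -30625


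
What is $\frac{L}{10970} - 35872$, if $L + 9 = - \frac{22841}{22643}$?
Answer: $- \frac{4455189695874}{124196855} \approx -35872.0$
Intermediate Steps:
$L = - \frac{226628}{22643}$ ($L = -9 - \frac{22841}{22643} = - \frac{226628}{22643} \approx -10.009$)
$\frac{L}{10970} - 35872 = - \frac{226628}{22643 \cdot 10970} - 35872 = \left(- \frac{226628}{22643}\right) \frac{1}{10970} - 35872 = - \frac{113314}{124196855} - 35872 = - \frac{4455189695874}{124196855}$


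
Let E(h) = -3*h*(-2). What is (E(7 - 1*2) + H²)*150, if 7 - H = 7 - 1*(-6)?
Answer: 9900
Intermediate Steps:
H = -6 (H = 7 - (7 - 1*(-6)) = 7 - (7 + 6) = 7 - 1*13 = 7 - 13 = -6)
E(h) = 6*h
(E(7 - 1*2) + H²)*150 = (6*(7 - 1*2) + (-6)²)*150 = (6*(7 - 2) + 36)*150 = (6*5 + 36)*150 = (30 + 36)*150 = 66*150 = 9900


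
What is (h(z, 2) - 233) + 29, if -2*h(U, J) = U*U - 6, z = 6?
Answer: -219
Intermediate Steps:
h(U, J) = 3 - U²/2 (h(U, J) = -(U*U - 6)/2 = -(U² - 6)/2 = -(-6 + U²)/2 = 3 - U²/2)
(h(z, 2) - 233) + 29 = ((3 - ½*6²) - 233) + 29 = ((3 - ½*36) - 233) + 29 = ((3 - 18) - 233) + 29 = (-15 - 233) + 29 = -248 + 29 = -219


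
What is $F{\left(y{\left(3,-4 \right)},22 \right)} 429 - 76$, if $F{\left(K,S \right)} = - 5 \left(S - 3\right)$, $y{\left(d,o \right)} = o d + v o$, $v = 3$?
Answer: $-40831$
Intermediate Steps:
$y{\left(d,o \right)} = 3 o + d o$ ($y{\left(d,o \right)} = o d + 3 o = d o + 3 o = 3 o + d o$)
$F{\left(K,S \right)} = 15 - 5 S$ ($F{\left(K,S \right)} = - 5 \left(-3 + S\right) = 15 - 5 S$)
$F{\left(y{\left(3,-4 \right)},22 \right)} 429 - 76 = \left(15 - 110\right) 429 - 76 = \left(-95\right) 429 - 76 = -40755 - 76 = -40831$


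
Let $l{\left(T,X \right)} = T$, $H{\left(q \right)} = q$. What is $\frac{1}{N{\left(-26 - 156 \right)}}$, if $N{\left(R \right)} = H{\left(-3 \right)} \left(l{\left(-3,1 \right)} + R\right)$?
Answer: $\frac{1}{555} \approx 0.0018018$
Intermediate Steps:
$N{\left(R \right)} = 9 - 3 R$ ($N{\left(R \right)} = - 3 \left(-3 + R\right) = 9 - 3 R$)
$\frac{1}{N{\left(-26 - 156 \right)}} = \frac{1}{9 - 3 \left(-26 - 156\right)} = \frac{1}{9 - -546} = \frac{1}{9 + 546} = \frac{1}{555}$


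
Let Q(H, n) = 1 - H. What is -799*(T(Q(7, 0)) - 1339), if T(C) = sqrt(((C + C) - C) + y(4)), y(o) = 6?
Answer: 1069861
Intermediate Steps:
T(C) = sqrt(6 + C) (T(C) = sqrt(((C + C) - C) + 6) = sqrt((2*C - C) + 6) = sqrt(C + 6) = sqrt(6 + C))
-799*(T(Q(7, 0)) - 1339) = -799*(sqrt(6 + (1 - 1*7)) - 1339) = -799*(sqrt(6 + (1 - 7)) - 1339) = -799*(sqrt(6 - 6) - 1339) = -799*(sqrt(0) - 1339) = -799*(0 - 1339) = -799*(-1339) = 1069861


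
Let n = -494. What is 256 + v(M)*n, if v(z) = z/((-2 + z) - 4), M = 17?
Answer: -5582/11 ≈ -507.45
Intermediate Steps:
v(z) = z/(-6 + z)
256 + v(M)*n = 256 + (17/(-6 + 17))*(-494) = 256 + (17/11)*(-494) = 256 - 8398/11 = -5582/11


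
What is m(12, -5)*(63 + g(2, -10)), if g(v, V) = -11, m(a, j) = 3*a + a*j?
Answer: -1248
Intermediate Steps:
m(12, -5)*(63 + g(2, -10)) = (12*(3 - 5))*(63 - 11) = (12*(-2))*52 = -24*52 = -1248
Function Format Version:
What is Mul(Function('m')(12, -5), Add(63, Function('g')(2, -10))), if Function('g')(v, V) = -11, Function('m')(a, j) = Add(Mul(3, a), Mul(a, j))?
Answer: -1248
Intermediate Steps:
Mul(Function('m')(12, -5), Add(63, Function('g')(2, -10))) = Mul(Mul(12, Add(3, -5)), Add(63, -11)) = Mul(Mul(12, -2), 52) = Mul(-24, 52) = -1248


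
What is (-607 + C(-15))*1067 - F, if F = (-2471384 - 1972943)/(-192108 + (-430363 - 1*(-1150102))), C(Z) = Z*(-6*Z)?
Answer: -1101751871762/527631 ≈ -2.0881e+6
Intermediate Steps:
C(Z) = -6*Z**2
F = -4444327/527631 (F = -4444327/(-192108 + (-430363 + 1150102)) = -4444327/(-192108 + 719739) = -4444327/527631 ≈ -8.4232)
(-607 + C(-15))*1067 - F = (-607 - 6*(-15)**2)*1067 - 1*(-4444327/527631) = (-607 - 6*225)*1067 + 4444327/527631 = (-607 - 1350)*1067 + 4444327/527631 = -1957*1067 + 4444327/527631 = -2088119 + 4444327/527631 = -1101751871762/527631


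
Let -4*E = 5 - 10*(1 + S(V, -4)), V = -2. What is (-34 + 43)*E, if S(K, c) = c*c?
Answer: 1485/4 ≈ 371.25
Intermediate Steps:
S(K, c) = c**2
E = 165/4 (E = -(5 - 10*(1 + (-4)**2))/4 = -(5 - 10*(1 + 16))/4 = -(5 - 10*17)/4 = -(5 - 5*34)/4 = -(5 - 170)/4 = -1/4*(-165) = 165/4 ≈ 41.250)
(-34 + 43)*E = (-34 + 43)*(165/4) = 9*(165/4) = 1485/4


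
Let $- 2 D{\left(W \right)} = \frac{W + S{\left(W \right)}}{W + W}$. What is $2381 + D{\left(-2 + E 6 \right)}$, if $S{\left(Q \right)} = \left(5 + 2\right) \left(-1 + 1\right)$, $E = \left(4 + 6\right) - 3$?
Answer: $\frac{9523}{4} \approx 2380.8$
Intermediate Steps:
$E = 7$ ($E = 10 - 3 = 7$)
$S{\left(Q \right)} = 0$ ($S{\left(Q \right)} = 7 \cdot 0 = 0$)
$D{\left(W \right)} = - \frac{1}{4}$ ($D{\left(W \right)} = - \frac{\left(W + 0\right) \frac{1}{W + W}}{2} = - \frac{W \frac{1}{2 W}}{2} = \left(- \frac{1}{2}\right) \frac{1}{2} = - \frac{1}{4}$)
$2381 + D{\left(-2 + E 6 \right)} = 2381 - \frac{1}{4} = \frac{9523}{4}$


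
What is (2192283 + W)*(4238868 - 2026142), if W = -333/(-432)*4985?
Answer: 116626181366527/24 ≈ 4.8594e+12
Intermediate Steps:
W = 184445/48 (W = -333*(-1/432)*4985 = (37/48)*4985 = 184445/48 ≈ 3842.6)
(2192283 + W)*(4238868 - 2026142) = (2192283 + 184445/48)*(4238868 - 2026142) = (105414029/48)*2212726 = 116626181366527/24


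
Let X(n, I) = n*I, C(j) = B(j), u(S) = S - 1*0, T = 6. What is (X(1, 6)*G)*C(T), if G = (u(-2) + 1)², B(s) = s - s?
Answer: 0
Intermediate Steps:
B(s) = 0
u(S) = S (u(S) = S + 0 = S)
C(j) = 0
G = 1 (G = (-2 + 1)² = (-1)² = 1)
X(n, I) = I*n
(X(1, 6)*G)*C(T) = ((6*1)*1)*0 = (6*1)*0 = 6*0 = 0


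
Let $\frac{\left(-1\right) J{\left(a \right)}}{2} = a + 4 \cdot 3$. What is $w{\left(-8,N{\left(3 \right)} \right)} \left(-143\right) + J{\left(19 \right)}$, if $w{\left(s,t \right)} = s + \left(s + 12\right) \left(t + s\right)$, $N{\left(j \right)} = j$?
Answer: $3942$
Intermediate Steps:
$J{\left(a \right)} = -24 - 2 a$ ($J{\left(a \right)} = - 2 \left(a + 4 \cdot 3\right) = - 2 \left(a + 12\right) = - 2 \left(12 + a\right) = -24 - 2 a$)
$w{\left(s,t \right)} = s + \left(12 + s\right) \left(s + t\right)$
$w{\left(-8,N{\left(3 \right)} \right)} \left(-143\right) + J{\left(19 \right)} = \left(\left(-8\right)^{2} + 12 \cdot 3 + 13 \left(-8\right) - 24\right) \left(-143\right) - 62 = \left(64 + 36 - 104 - 24\right) \left(-143\right) - 62 = \left(-28\right) \left(-143\right) - 62 = 4004 - 62 = 3942$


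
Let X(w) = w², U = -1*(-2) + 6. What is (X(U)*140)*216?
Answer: 1935360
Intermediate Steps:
U = 8 (U = 2 + 6 = 8)
(X(U)*140)*216 = (8²*140)*216 = (64*140)*216 = 8960*216 = 1935360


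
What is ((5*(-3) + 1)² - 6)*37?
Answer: 7030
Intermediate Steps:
((5*(-3) + 1)² - 6)*37 = ((-15 + 1)² - 6)*37 = ((-14)² - 6)*37 = (196 - 6)*37 = 190*37 = 7030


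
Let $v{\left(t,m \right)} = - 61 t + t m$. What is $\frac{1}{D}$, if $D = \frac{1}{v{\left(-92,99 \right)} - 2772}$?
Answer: $-6268$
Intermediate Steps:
$v{\left(t,m \right)} = - 61 t + m t$
$D = - \frac{1}{6268}$ ($D = \frac{1}{- 92 \left(-61 + 99\right) - 2772} = \frac{1}{\left(-92\right) 38 - 2772} = \frac{1}{-3496 - 2772} = \frac{1}{-6268} = - \frac{1}{6268} \approx -0.00015954$)
$\frac{1}{D} = \frac{1}{- \frac{1}{6268}} = -6268$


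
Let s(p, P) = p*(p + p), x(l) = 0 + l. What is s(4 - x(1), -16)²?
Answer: 324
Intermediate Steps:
x(l) = l
s(p, P) = 2*p² (s(p, P) = p*(2*p) = 2*p²)
s(4 - x(1), -16)² = (2*(4 - 1*1)²)² = (2*(4 - 1)²)² = (2*3²)² = (2*9)² = 18² = 324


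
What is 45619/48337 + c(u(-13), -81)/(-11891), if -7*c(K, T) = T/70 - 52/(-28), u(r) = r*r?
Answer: 5424603627/5747752670 ≈ 0.94378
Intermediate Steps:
u(r) = r²
c(K, T) = -13/49 - T/490 (c(K, T) = -(T/70 - 52/(-28))/7 = -(T*(1/70) - 52*(-1/28))/7 = -(T/70 + 13/7)/7 = -(13/7 + T/70)/7 = -13/49 - T/490)
45619/48337 + c(u(-13), -81)/(-11891) = 45619/48337 + (-13/49 - 1/490*(-81))/(-11891) = 45619*(1/48337) + (-13/49 + 81/490)*(-1/11891) = 45619/48337 - ⅒*(-1/11891) = 45619/48337 + 1/118910 = 5424603627/5747752670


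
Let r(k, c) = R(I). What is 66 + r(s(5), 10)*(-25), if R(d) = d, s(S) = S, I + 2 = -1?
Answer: 141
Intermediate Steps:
I = -3 (I = -2 - 1 = -3)
r(k, c) = -3
66 + r(s(5), 10)*(-25) = 66 - 3*(-25) = 66 + 75 = 141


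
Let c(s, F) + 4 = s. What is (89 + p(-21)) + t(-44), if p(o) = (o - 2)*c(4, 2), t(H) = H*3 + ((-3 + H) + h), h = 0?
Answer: -90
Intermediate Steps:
c(s, F) = -4 + s
t(H) = -3 + 4*H (t(H) = H*3 + ((-3 + H) + 0) = 3*H + (-3 + H) = -3 + 4*H)
p(o) = 0 (p(o) = (o - 2)*(-4 + 4) = (-2 + o)*0 = 0)
(89 + p(-21)) + t(-44) = (89 + 0) + (-3 + 4*(-44)) = 89 + (-3 - 176) = 89 - 179 = -90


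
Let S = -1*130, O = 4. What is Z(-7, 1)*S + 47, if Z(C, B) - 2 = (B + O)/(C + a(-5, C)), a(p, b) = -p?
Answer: 112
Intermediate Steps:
Z(C, B) = 2 + (4 + B)/(5 + C) (Z(C, B) = 2 + (B + 4)/(C - 1*(-5)) = 2 + (4 + B)/(C + 5) = 2 + (4 + B)/(5 + C))
S = -130
Z(-7, 1)*S + 47 = ((14 + 1 + 2*(-7))/(5 - 7))*(-130) + 47 = ((14 + 1 - 14)/(-2))*(-130) + 47 = -½*1*(-130) + 47 = -½*(-130) + 47 = 65 + 47 = 112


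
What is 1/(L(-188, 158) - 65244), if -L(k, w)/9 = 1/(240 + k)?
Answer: -52/3392697 ≈ -1.5327e-5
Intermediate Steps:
L(k, w) = -9/(240 + k)
1/(L(-188, 158) - 65244) = 1/(-9/(240 - 188) - 65244) = 1/(-9/52 - 65244) = 1/(-3392697/52) = -52/3392697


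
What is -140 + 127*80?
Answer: 10020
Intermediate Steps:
-140 + 127*80 = -140 + 10160 = 10020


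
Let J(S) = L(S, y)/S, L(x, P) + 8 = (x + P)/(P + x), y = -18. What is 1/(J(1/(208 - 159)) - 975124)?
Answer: -1/975467 ≈ -1.0251e-6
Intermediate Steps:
L(x, P) = -7 (L(x, P) = -8 + (x + P)/(P + x) = -8 + (P + x)/(P + x) = -8 + 1 = -7)
J(S) = -7/S
1/(J(1/(208 - 159)) - 975124) = 1/(-7/(1/(208 - 159)) - 975124) = 1/(-7/(1/49) - 975124) = 1/(-7/1/49 - 975124) = 1/(-7*49 - 975124) = 1/(-343 - 975124) = 1/(-975467) = -1/975467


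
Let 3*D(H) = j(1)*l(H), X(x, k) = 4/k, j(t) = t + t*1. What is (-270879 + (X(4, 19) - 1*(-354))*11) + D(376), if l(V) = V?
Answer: -15203725/57 ≈ -2.6673e+5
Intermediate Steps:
j(t) = 2*t (j(t) = t + t = 2*t)
D(H) = 2*H/3 (D(H) = ((2*1)*H)/3 = (2*H)/3 = 2*H/3)
(-270879 + (X(4, 19) - 1*(-354))*11) + D(376) = (-270879 + (4/19 - 1*(-354))*11) + (⅔)*376 = (-270879 + (4*(1/19) + 354)*11) + 752/3 = (-270879 + (4/19 + 354)*11) + 752/3 = (-270879 + (6730/19)*11) + 752/3 = (-270879 + 74030/19) + 752/3 = -5072671/19 + 752/3 = -15203725/57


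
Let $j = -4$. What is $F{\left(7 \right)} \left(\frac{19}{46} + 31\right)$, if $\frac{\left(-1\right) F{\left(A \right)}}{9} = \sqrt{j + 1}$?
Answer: $- \frac{13005 i \sqrt{3}}{46} \approx - 489.68 i$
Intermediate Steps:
$F{\left(A \right)} = - 9 i \sqrt{3}$ ($F{\left(A \right)} = - 9 \sqrt{-4 + 1} = - 9 \sqrt{-3} = - 9 i \sqrt{3}$)
$F{\left(7 \right)} \left(\frac{19}{46} + 31\right) = - 9 i \sqrt{3} \left(\frac{19}{46} + 31\right) = - 9 i \sqrt{3} \cdot \frac{1445}{46} = - \frac{13005 i \sqrt{3}}{46}$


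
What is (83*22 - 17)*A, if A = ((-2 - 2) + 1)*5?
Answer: -27135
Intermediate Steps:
A = -15 (A = (-4 + 1)*5 = -3*5 = -15)
(83*22 - 17)*A = (83*22 - 17)*(-15) = (1826 - 17)*(-15) = 1809*(-15) = -27135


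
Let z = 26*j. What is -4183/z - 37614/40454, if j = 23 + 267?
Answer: -226414321/152511580 ≈ -1.4846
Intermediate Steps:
j = 290
z = 7540 (z = 26*290 = 7540)
-4183/z - 37614/40454 = -4183/7540 - 37614/40454 = -4183*1/7540 - 37614*1/40454 = -4183/7540 - 18807/20227 = -226414321/152511580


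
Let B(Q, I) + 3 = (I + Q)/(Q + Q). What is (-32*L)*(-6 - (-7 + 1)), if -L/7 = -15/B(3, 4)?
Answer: 0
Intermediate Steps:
B(Q, I) = -3 + (I + Q)/(2*Q) (B(Q, I) = -3 + (I + Q)/(Q + Q) = -3 + (I + Q)/((2*Q)) = -3 + (I + Q)*(1/(2*Q)) = -3 + (I + Q)/(2*Q))
L = -630/11 (L = -(-105)/((½)*(4 - 5*3)/3) = -(-105)/((½)*(⅓)*(4 - 15)) = -(-105)/((½)*(⅓)*(-11)) = -(-105)/(-11/6) = -(-105)*(-6)/11 = -7*90/11 = -630/11 ≈ -57.273)
(-32*L)*(-6 - (-7 + 1)) = (-32*(-630/11))*(-6 - (-7 + 1)) = 20160*(-6 - 1*(-6))/11 = 20160*(-6 + 6)/11 = (20160/11)*0 = 0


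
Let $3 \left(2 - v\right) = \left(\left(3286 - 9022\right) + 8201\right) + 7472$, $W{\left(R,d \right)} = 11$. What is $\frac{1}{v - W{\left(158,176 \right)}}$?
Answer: $- \frac{3}{9964} \approx -0.00030108$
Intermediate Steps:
$v = - \frac{9931}{3}$ ($v = 2 - \frac{\left(\left(3286 - 9022\right) + 8201\right) + 7472}{3} = 2 - \frac{\left(-5736 + 8201\right) + 7472}{3} = 2 - \frac{2465 + 7472}{3} = 2 - \frac{9937}{3} = - \frac{9931}{3} \approx -3310.3$)
$\frac{1}{v - W{\left(158,176 \right)}} = \frac{1}{- \frac{9931}{3} - 11} = \frac{1}{- \frac{9964}{3}} = - \frac{3}{9964}$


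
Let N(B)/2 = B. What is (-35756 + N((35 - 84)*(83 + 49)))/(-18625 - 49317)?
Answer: 3478/4853 ≈ 0.71667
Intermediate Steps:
N(B) = 2*B
(-35756 + N((35 - 84)*(83 + 49)))/(-18625 - 49317) = (-35756 + 2*((35 - 84)*(83 + 49)))/(-18625 - 49317) = (-35756 + 2*(-49*132))/(-67942) = (-35756 + 2*(-6468))*(-1/67942) = (-35756 - 12936)*(-1/67942) = -48692*(-1/67942) = 3478/4853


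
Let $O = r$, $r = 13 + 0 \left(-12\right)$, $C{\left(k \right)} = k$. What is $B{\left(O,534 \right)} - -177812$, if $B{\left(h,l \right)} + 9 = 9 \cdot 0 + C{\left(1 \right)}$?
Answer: $177804$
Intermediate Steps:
$r = 13$ ($r = 13 + 0 = 13$)
$O = 13$
$B{\left(h,l \right)} = -8$ ($B{\left(h,l \right)} = -9 + \left(9 \cdot 0 + 1\right) = -9 + \left(0 + 1\right) = -9 + 1 = -8$)
$B{\left(O,534 \right)} - -177812 = -8 - -177812 = -8 + 177812 = 177804$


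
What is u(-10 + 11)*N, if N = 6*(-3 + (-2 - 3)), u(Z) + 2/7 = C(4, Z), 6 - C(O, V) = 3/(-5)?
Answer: -10608/35 ≈ -303.09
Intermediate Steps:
C(O, V) = 33/5 (C(O, V) = 6 - 3/(-5) = 6 - 3*(-1)/5 = 6 - 1*(-⅗) = 6 + ⅗ = 33/5)
u(Z) = 221/35 (u(Z) = -2/7 + 33/5 = 221/35)
N = -48 (N = 6*(-3 - 5) = 6*(-8) = -48)
u(-10 + 11)*N = (221/35)*(-48) = -10608/35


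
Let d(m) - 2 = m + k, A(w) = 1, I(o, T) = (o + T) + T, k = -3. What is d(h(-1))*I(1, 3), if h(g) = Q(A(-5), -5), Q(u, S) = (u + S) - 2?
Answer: -49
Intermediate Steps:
I(o, T) = o + 2*T (I(o, T) = (T + o) + T = o + 2*T)
Q(u, S) = -2 + S + u (Q(u, S) = (S + u) - 2 = -2 + S + u)
h(g) = -6 (h(g) = -2 - 5 + 1 = -6)
d(m) = -1 + m (d(m) = 2 + (m - 3) = 2 + (-3 + m) = -1 + m)
d(h(-1))*I(1, 3) = (-1 - 6)*(1 + 2*3) = -7*(1 + 6) = -7*7 = -49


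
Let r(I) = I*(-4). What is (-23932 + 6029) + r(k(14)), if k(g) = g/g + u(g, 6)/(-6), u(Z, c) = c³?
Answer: -17763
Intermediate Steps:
k(g) = -35 (k(g) = g/g + 6³/(-6) = 1 + 216*(-⅙) = 1 - 36 = -35)
r(I) = -4*I
(-23932 + 6029) + r(k(14)) = (-23932 + 6029) - 4*(-35) = -17903 + 140 = -17763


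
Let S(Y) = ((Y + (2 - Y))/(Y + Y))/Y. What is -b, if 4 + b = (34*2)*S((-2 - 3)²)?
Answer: 2432/625 ≈ 3.8912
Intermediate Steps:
S(Y) = Y⁻² (S(Y) = (2/((2*Y)))/Y = (2*(1/(2*Y)))/Y = 1/(Y*Y) = Y⁻²)
b = -2432/625 (b = -4 + (34*2)/((-2 - 3)²)² = -4 + 68/((-5)²)² = -4 + 68/25² = -4 + 68*(1/625) = -4 + 68/625 = -2432/625 ≈ -3.8912)
-b = -1*(-2432/625) = 2432/625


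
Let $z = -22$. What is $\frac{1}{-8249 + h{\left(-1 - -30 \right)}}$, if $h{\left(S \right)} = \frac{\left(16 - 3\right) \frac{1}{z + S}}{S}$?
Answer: $- \frac{203}{1674534} \approx -0.00012123$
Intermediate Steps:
$h{\left(S \right)} = \frac{13}{S \left(-22 + S\right)}$ ($h{\left(S \right)} = \frac{\left(16 - 3\right) \frac{1}{-22 + S}}{S} = \frac{13 \frac{1}{-22 + S}}{S} = \frac{13}{S \left(-22 + S\right)}$)
$\frac{1}{-8249 + h{\left(-1 - -30 \right)}} = \frac{1}{-8249 + \frac{13}{\left(-1 - -30\right) \left(-22 - -29\right)}} = \frac{1}{-8249 + \frac{13}{\left(-1 + 30\right) \left(-22 + \left(-1 + 30\right)\right)}} = \frac{1}{-8249 + \frac{13}{29 \left(-22 + 29\right)}} = \frac{1}{-8249 + 13 \cdot \frac{1}{29} \cdot \frac{1}{7}} = \frac{1}{-8249 + \frac{13}{203}} = \frac{1}{- \frac{1674534}{203}} = - \frac{203}{1674534}$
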